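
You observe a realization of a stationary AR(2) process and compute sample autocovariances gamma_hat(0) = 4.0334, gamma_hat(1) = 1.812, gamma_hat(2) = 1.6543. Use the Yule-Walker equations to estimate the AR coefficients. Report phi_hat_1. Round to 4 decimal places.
\hat\phi_{1} = 0.3320

The Yule-Walker equations for an AR(p) process read, in matrix form,
  Gamma_p phi = r_p,   with   (Gamma_p)_{ij} = gamma(|i - j|),
                       (r_p)_i = gamma(i),   i,j = 1..p.
Substitute the sample gammas (Toeplitz matrix and right-hand side of size 2):
  Gamma_p = [[4.0334, 1.812], [1.812, 4.0334]]
  r_p     = [1.812, 1.6543]
Written out:
  4.0334 phi_1 + 1.812 phi_2 = 1.812
  1.812 phi_1 + 4.0334 phi_2 = 1.6543
Solve by Cramer's rule:
  det = gamma(0)^2 - gamma(1)^2 = (4.0334)^2 - (1.812)^2 = 16.26831556 - 3.283344 = 12.98497156
  phi_hat_1 = [gamma(1) gamma(0) - gamma(1) gamma(2)] / det = [(1.812)(4.0334) - (1.812)(1.6543)] / 12.98497156 = 4.3109292 / 12.98497156 = 0.332
  phi_hat_2 = [gamma(0) gamma(2) - gamma(1)^2] / det = [(4.0334)(1.6543) - (1.812)^2] / 12.98497156 = 3.38910962 / 12.98497156 = 0.261
So phi_hat = [0.3320, 0.2610].
Therefore phi_hat_1 = 0.3320.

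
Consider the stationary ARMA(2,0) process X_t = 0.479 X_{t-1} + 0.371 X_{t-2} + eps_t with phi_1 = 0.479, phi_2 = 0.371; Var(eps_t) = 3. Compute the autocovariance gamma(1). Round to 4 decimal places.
\gamma(1) = 6.3065

Multiply the model equation by X_{t-k} and take expectations. With theta_0 = psi_0 = 1 and psi_j the MA(infinity) weights, this gives
  gamma(k) - sum_i phi_i gamma(k-i) = c_k,
  c_k = sigma^2 * sum_{j=k..q} theta_j psi_{j-k}   (c_k = 0 for k > q),
using gamma(-m) = gamma(m).
Pure AR (q = 0): c_0 = sigma^2 = 3, c_k = 0 for k >= 1.
Equations for k = 0, 1, 2 (AR order 2, c_2 = 0):
  (E0) gamma(0) = phi_1 gamma(1) + phi_2 gamma(2) + c_0
  (E1) gamma(1) = phi_1 gamma(0) + phi_2 gamma(1) + c_1
  (E2) gamma(2) = phi_1 gamma(1) + phi_2 gamma(0)
From (E1): gamma(1) = A gamma(0) + B with
  A = phi_1 / (1 - phi_2) = 0.479 / 0.629 = 0.761526,   B = c_1 / (1 - phi_2) = 0 / 0.629 = 0.
Insert (E2) into (E0): gamma(0) (1 - phi_2^2) = phi_1 (1 + phi_2) gamma(1) + c_0.
  phi_1 (1 + phi_2) = (0.479)(1.371) = 0.656709,   1 - phi_2^2 = 0.862359.
Replace gamma(1) by A gamma(0) + B and collect gamma(0):
  gamma(0) [0.862359 - (0.656709)(0.761526)] = c_0 = 3
  gamma(0) * 0.362258 = 3
  gamma(0) = 3 / 0.362258 = 8.281394.
  gamma(1) = A gamma(0) = (0.761526)(8.281394) = 6.306498.
Therefore gamma(1) = 6.3065 (to 4 decimal places).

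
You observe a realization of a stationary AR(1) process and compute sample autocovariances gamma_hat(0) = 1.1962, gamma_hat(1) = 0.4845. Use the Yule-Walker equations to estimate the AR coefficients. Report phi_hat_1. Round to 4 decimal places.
\hat\phi_{1} = 0.4050

The Yule-Walker equations for an AR(p) process read, in matrix form,
  Gamma_p phi = r_p,   with   (Gamma_p)_{ij} = gamma(|i - j|),
                       (r_p)_i = gamma(i),   i,j = 1..p.
Substitute the sample gammas (Toeplitz matrix and right-hand side of size 1):
  Gamma_p = [[1.1962]]
  r_p     = [0.4845]
With p = 1 this is the single equation gamma(0) phi_1 = gamma(1):
  phi_hat_1 = gamma(1) / gamma(0) = 0.4845 / 1.1962 = 0.4050.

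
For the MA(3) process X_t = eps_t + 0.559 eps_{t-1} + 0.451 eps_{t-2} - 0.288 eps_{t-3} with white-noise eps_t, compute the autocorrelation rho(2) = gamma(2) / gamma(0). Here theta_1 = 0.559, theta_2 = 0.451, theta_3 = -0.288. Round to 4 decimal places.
\rho(2) = 0.1814

For an MA(q) process with theta_0 = 1, the autocovariance is
  gamma(k) = sigma^2 * sum_{i=0..q-k} theta_i * theta_{i+k},
and rho(k) = gamma(k) / gamma(0). Sigma^2 cancels.
  numerator   = (1)*(0.451) + (0.559)*(-0.288) = 0.290008.
  denominator = (1)^2 + (0.559)^2 + (0.451)^2 + (-0.288)^2 = 1.598826.
  rho(2) = 0.290008 / 1.598826 = 0.1814.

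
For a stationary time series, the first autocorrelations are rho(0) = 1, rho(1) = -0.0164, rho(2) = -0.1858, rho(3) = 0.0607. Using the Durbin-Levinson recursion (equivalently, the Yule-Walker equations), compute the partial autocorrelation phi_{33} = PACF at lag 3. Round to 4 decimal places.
\phi_{33} = 0.0560

The PACF at lag k is phi_{kk}, the last component of the solution
to the Yule-Walker system G_k phi = r_k where
  (G_k)_{ij} = rho(|i - j|), (r_k)_i = rho(i), i,j = 1..k.
Equivalently, Durbin-Levinson gives phi_{kk} iteratively:
  phi_{11} = rho(1)
  phi_{kk} = [rho(k) - sum_{j=1..k-1} phi_{k-1,j} rho(k-j)]
            / [1 - sum_{j=1..k-1} phi_{k-1,j} rho(j)],
  phi_{k,j} = phi_{k-1,j} - phi_{kk} phi_{k-1,k-j},  j = 1..k-1.
Step k = 1:
  phi_11 = rho(1) = -0.0164.
Step k = 2:
  phi_22 = [rho(2) - phi_11 rho(1)] / [1 - phi_11 rho(1)] = [-0.1858 - (-0.0164)(-0.0164)] / [1 - (-0.0164)(-0.0164)]
         = -0.18606896 / 0.99973104 = -0.186119.
  Update: phi_21 = phi_11 - phi_22 phi_11 = -0.0164 - (-0.186119)(-0.0164) = -0.019452.
Step k = 3:
  phi_33 = [rho(3) - phi_21 rho(2) - phi_22 rho(1)] / [1 - phi_21 rho(1) - phi_22 rho(2)]
    numerator   = 0.0607 - (-0.019452)(-0.1858) - (-0.186119)(-0.0164) = 0.0540334
    denominator = 1 - (-0.019452)(-0.0164) - (-0.186119)(-0.1858) = 0.96510007
  phi_33 = 0.0540334 / 0.96510007 = 0.056.
Therefore phi_{33} = 0.0560.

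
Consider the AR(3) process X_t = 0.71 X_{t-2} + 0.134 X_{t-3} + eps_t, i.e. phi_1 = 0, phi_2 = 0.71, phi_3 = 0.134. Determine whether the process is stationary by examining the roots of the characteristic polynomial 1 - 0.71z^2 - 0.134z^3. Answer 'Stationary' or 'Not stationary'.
\text{Stationary}

The AR(p) characteristic polynomial is P(z) = 1 - 0.71z^2 - 0.134z^3.
Stationarity requires all roots to lie outside the unit circle, i.e. |z| > 1 for every root.
Degree 3: look for a simple real root z0 first, then factor out (1 - z/z0) and solve the remaining quadratic.
Testing z0 = -5: P(-5) = 1 + (0)(-5) + (-0.71)(-5)^2 + (-0.134)(-5)^3
  = 1 + (0) + (-17.75) + (16.75) = 0.  So z_0 = -5 is a root, |z_0| = 5.
Divide out the factor (1 + 0.2 z) = (1 - z/z0) (since 1/z0 = -0.2):
  P(z) = (1 + 0.2 z)(1 + (-0.2) z + (-0.67) z^2)
  [check: z-coef -0.2 - (-0.2) = 0; z^2-coef -0.67 - (-0.2)(-0.2) = -0.71; z^3-coef -(-0.2)(-0.67) = -0.134.]
Remaining roots from the quadratic factor 1 + (-0.2) z + (-0.67) z^2:
  Set 1 + (-0.2) z + (-0.67) z^2 = 0, i.e. a z^2 + b z + c = 0 with a = -0.67, b = -0.2, c = 1.
  Discriminant D = b^2 - 4ac = (-0.2)^2 - 4*(-0.67)*1 = 0.04 - (-2.68) = 2.72.
  D >= 0, so the roots are real: z = (-b +/- sqrt(D)) / (2a) = (0.2 +/- 1.649242) / (-1.34).
    z_1 = (0.2 + 1.649242) / (-1.34) = -1.38,   |z_1| = 1.38.
    z_2 = (0.2 - 1.649242) / (-1.34) = 1.0815,   |z_2| = 1.0815.
Moduli of all roots: 5.0000, 1.3800, 1.0815.
All moduli strictly greater than 1? Yes.
Verdict: Stationary.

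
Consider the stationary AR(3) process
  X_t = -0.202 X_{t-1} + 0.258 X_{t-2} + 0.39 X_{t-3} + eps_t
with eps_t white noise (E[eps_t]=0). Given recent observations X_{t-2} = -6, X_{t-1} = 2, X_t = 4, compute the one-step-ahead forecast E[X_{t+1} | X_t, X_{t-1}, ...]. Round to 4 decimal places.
E[X_{t+1} \mid \mathcal F_t] = -2.6320

For an AR(p) model X_t = c + sum_i phi_i X_{t-i} + eps_t, the
one-step-ahead conditional mean is
  E[X_{t+1} | X_t, ...] = c + sum_i phi_i X_{t+1-i}.
Substitute known values:
  E[X_{t+1} | ...] = (-0.202) * (4) + (0.258) * (2) + (0.39) * (-6)
                   = -2.6320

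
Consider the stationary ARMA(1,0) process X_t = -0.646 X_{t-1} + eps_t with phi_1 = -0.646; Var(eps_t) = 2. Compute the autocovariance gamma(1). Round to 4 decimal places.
\gamma(1) = -2.2173

Multiply the model equation by X_{t-k} and take expectations. With theta_0 = psi_0 = 1 and psi_j the MA(infinity) weights, this gives
  gamma(k) - sum_i phi_i gamma(k-i) = c_k,
  c_k = sigma^2 * sum_{j=k..q} theta_j psi_{j-k}   (c_k = 0 for k > q),
using gamma(-m) = gamma(m).
Pure AR (q = 0): c_0 = sigma^2 = 2, c_k = 0 for k >= 1.
Equations for k = 0 and k = 1 (AR order 1):
  gamma(0) = phi_1 gamma(1) + c_0
  gamma(1) = phi_1 gamma(0) + c_1
Substituting the second into the first: gamma(0) (1 - phi_1^2) = c_0 + phi_1 c_1, so
  gamma(0) = c_0 / (1 - phi_1^2) = 2 / (1 - (-0.646)^2) = 2 / 0.582684 = 3.432392.
  gamma(1) = phi_1 gamma(0) = (-0.646)(3.432392) = -2.217325.
Therefore gamma(1) = -2.2173 (to 4 decimal places).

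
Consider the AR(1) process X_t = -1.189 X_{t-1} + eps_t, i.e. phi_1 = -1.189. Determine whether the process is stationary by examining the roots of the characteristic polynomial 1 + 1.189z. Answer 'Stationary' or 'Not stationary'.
\text{Not stationary}

The AR(p) characteristic polynomial is P(z) = 1 + 1.189z.
Stationarity requires all roots to lie outside the unit circle, i.e. |z| > 1 for every root.
This is linear in z: 1 + (1.189) z = 0  =>  z = -1/(1.189) = -0.841043,  |z| = 0.841043.
Moduli of all roots: 0.8410.
All moduli strictly greater than 1? No.
Verdict: Not stationary.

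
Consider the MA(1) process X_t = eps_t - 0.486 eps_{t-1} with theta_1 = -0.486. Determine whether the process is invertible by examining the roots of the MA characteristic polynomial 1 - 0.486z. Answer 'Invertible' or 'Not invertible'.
\text{Invertible}

The MA(q) characteristic polynomial is P(z) = 1 - 0.486z.
Invertibility requires all roots to lie outside the unit circle, i.e. |z| > 1 for every root.
This is linear in z: 1 + (-0.486) z = 0  =>  z = -1/(-0.486) = 2.057613,  |z| = 2.057613.
Moduli of all roots: 2.0576.
All moduli strictly greater than 1? Yes.
Verdict: Invertible.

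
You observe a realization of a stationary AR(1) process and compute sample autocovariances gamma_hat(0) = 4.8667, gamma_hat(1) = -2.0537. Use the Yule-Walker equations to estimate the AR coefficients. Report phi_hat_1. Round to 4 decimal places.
\hat\phi_{1} = -0.4220

The Yule-Walker equations for an AR(p) process read, in matrix form,
  Gamma_p phi = r_p,   with   (Gamma_p)_{ij} = gamma(|i - j|),
                       (r_p)_i = gamma(i),   i,j = 1..p.
Substitute the sample gammas (Toeplitz matrix and right-hand side of size 1):
  Gamma_p = [[4.8667]]
  r_p     = [-2.0537]
With p = 1 this is the single equation gamma(0) phi_1 = gamma(1):
  phi_hat_1 = gamma(1) / gamma(0) = -2.0537 / 4.8667 = -0.4220.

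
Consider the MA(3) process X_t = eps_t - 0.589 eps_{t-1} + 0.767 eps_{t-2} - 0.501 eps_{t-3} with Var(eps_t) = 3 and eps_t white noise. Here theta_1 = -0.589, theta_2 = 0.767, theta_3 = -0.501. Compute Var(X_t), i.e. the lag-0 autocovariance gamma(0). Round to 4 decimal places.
\gamma(0) = 6.5586

For an MA(q) process X_t = eps_t + sum_i theta_i eps_{t-i} with
Var(eps_t) = sigma^2, the variance is
  gamma(0) = sigma^2 * (1 + sum_i theta_i^2).
  sum_i theta_i^2 = (-0.589)^2 + (0.767)^2 + (-0.501)^2 = 0.346921 + 0.588289 + 0.251001 = 1.186211.
  gamma(0) = 3 * (1 + 1.186211) = 3 * 2.186211 = 6.558633, which rounds to 6.5586.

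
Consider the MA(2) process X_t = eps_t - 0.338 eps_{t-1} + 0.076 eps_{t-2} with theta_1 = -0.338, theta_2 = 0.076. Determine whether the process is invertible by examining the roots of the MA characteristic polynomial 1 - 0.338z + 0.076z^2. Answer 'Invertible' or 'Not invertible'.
\text{Invertible}

The MA(q) characteristic polynomial is P(z) = 1 - 0.338z + 0.076z^2.
Invertibility requires all roots to lie outside the unit circle, i.e. |z| > 1 for every root.
Set 1 + (-0.338) z + (0.076) z^2 = 0, i.e. a z^2 + b z + c = 0 with a = 0.076, b = -0.338, c = 1.
Discriminant D = b^2 - 4ac = (-0.338)^2 - 4*(0.076)*1 = 0.114244 - (0.304) = -0.189756.
D < 0, so the roots are the complex-conjugate pair z = (-b +/- i sqrt(-D)) / (2a) = 2.2237 +/- 2.8659i.
For a conjugate pair |z|^2 = z * conj(z) = (product of roots) = c/a = 1/(0.076) = 13.157895, so |z| = sqrt(13.157895) = 3.6274 for both roots.
Moduli of all roots: 3.6274, 3.6274.
All moduli strictly greater than 1? Yes.
Verdict: Invertible.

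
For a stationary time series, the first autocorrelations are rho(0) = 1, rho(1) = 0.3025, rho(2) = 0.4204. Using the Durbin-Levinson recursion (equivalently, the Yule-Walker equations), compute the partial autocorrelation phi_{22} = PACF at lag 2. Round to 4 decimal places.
\phi_{22} = 0.3620

The PACF at lag k is phi_{kk}, the last component of the solution
to the Yule-Walker system G_k phi = r_k where
  (G_k)_{ij} = rho(|i - j|), (r_k)_i = rho(i), i,j = 1..k.
Equivalently, Durbin-Levinson gives phi_{kk} iteratively:
  phi_{11} = rho(1)
  phi_{kk} = [rho(k) - sum_{j=1..k-1} phi_{k-1,j} rho(k-j)]
            / [1 - sum_{j=1..k-1} phi_{k-1,j} rho(j)],
  phi_{k,j} = phi_{k-1,j} - phi_{kk} phi_{k-1,k-j},  j = 1..k-1.
Step k = 1:
  phi_11 = rho(1) = 0.3025.
Step k = 2:
  phi_22 = [rho(2) - phi_11 rho(1)] / [1 - phi_11 rho(1)] = [0.4204 - (0.3025)(0.3025)] / [1 - (0.3025)(0.3025)]
         = 0.32889375 / 0.90849375 = 0.362.
Therefore phi_{22} = 0.3620.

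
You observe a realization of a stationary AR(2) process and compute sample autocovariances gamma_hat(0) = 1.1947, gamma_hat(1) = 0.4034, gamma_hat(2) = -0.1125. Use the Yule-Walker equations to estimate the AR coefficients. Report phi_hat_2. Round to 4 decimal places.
\hat\phi_{2} = -0.2350

The Yule-Walker equations for an AR(p) process read, in matrix form,
  Gamma_p phi = r_p,   with   (Gamma_p)_{ij} = gamma(|i - j|),
                       (r_p)_i = gamma(i),   i,j = 1..p.
Substitute the sample gammas (Toeplitz matrix and right-hand side of size 2):
  Gamma_p = [[1.1947, 0.4034], [0.4034, 1.1947]]
  r_p     = [0.4034, -0.1125]
Written out:
  1.1947 phi_1 + 0.4034 phi_2 = 0.4034
  0.4034 phi_1 + 1.1947 phi_2 = -0.1125
Solve by Cramer's rule:
  det = gamma(0)^2 - gamma(1)^2 = (1.1947)^2 - (0.4034)^2 = 1.42730809 - 0.16273156 = 1.26457653
  phi_hat_1 = [gamma(1) gamma(0) - gamma(1) gamma(2)] / det = [(0.4034)(1.1947) - (0.4034)(-0.1125)] / 1.26457653 = 0.52732448 / 1.26457653 = 0.417
  phi_hat_2 = [gamma(0) gamma(2) - gamma(1)^2] / det = [(1.1947)(-0.1125) - (0.4034)^2] / 1.26457653 = -0.29713531 / 1.26457653 = -0.235
So phi_hat = [0.4170, -0.2350].
Therefore phi_hat_2 = -0.2350.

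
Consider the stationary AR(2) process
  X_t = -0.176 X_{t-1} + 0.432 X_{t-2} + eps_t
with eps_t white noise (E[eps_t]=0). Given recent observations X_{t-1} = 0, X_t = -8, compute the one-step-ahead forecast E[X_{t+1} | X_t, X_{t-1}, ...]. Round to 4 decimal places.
E[X_{t+1} \mid \mathcal F_t] = 1.4080

For an AR(p) model X_t = c + sum_i phi_i X_{t-i} + eps_t, the
one-step-ahead conditional mean is
  E[X_{t+1} | X_t, ...] = c + sum_i phi_i X_{t+1-i}.
Substitute known values:
  E[X_{t+1} | ...] = (-0.176) * (-8) + (0.432) * (0)
                   = 1.4080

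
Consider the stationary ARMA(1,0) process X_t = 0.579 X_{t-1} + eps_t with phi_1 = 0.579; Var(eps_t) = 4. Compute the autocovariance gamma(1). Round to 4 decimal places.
\gamma(1) = 3.4840

Multiply the model equation by X_{t-k} and take expectations. With theta_0 = psi_0 = 1 and psi_j the MA(infinity) weights, this gives
  gamma(k) - sum_i phi_i gamma(k-i) = c_k,
  c_k = sigma^2 * sum_{j=k..q} theta_j psi_{j-k}   (c_k = 0 for k > q),
using gamma(-m) = gamma(m).
Pure AR (q = 0): c_0 = sigma^2 = 4, c_k = 0 for k >= 1.
Equations for k = 0 and k = 1 (AR order 1):
  gamma(0) = phi_1 gamma(1) + c_0
  gamma(1) = phi_1 gamma(0) + c_1
Substituting the second into the first: gamma(0) (1 - phi_1^2) = c_0 + phi_1 c_1, so
  gamma(0) = c_0 / (1 - phi_1^2) = 4 / (1 - (0.579)^2) = 4 / 0.664759 = 6.017218.
  gamma(1) = phi_1 gamma(0) = (0.579)(6.017218) = 3.483969.
Therefore gamma(1) = 3.4840 (to 4 decimal places).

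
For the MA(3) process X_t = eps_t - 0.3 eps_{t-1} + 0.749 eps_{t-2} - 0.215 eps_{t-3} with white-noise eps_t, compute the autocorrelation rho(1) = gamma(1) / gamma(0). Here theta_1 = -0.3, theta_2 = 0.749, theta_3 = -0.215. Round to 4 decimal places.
\rho(1) = -0.4040

For an MA(q) process with theta_0 = 1, the autocovariance is
  gamma(k) = sigma^2 * sum_{i=0..q-k} theta_i * theta_{i+k},
and rho(k) = gamma(k) / gamma(0). Sigma^2 cancels.
  numerator   = (1)*(-0.3) + (-0.3)*(0.749) + (0.749)*(-0.215) = -0.685735.
  denominator = (1)^2 + (-0.3)^2 + (0.749)^2 + (-0.215)^2 = 1.697226.
  rho(1) = -0.685735 / 1.697226 = -0.4040.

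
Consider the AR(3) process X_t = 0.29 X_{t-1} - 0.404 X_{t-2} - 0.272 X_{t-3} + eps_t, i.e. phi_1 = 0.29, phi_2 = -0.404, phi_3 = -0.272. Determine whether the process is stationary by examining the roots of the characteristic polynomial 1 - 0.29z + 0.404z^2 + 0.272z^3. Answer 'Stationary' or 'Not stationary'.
\text{Stationary}

The AR(p) characteristic polynomial is P(z) = 1 - 0.29z + 0.404z^2 + 0.272z^3.
Stationarity requires all roots to lie outside the unit circle, i.e. |z| > 1 for every root.
Degree 3: look for a simple real root z0 first, then factor out (1 - z/z0) and solve the remaining quadratic.
Testing z0 = -2.5: P(-2.5) = 1 + (-0.29)(-2.5) + (0.404)(-2.5)^2 + (0.272)(-2.5)^3
  = 1 + (0.725) + (2.525) + (-4.25) = 0.  So z_0 = -2.5 is a root, |z_0| = 2.5.
Divide out the factor (1 + 0.4 z) = (1 - z/z0) (since 1/z0 = -0.4):
  P(z) = (1 + 0.4 z)(1 + (-0.69) z + (0.68) z^2)
  [check: z-coef -0.69 - (-0.4) = -0.29; z^2-coef 0.68 - (-0.4)(-0.69) = 0.404; z^3-coef -(-0.4)(0.68) = 0.272.]
Remaining roots from the quadratic factor 1 + (-0.69) z + (0.68) z^2:
  Set 1 + (-0.69) z + (0.68) z^2 = 0, i.e. a z^2 + b z + c = 0 with a = 0.68, b = -0.69, c = 1.
  Discriminant D = b^2 - 4ac = (-0.69)^2 - 4*(0.68)*1 = 0.4761 - (2.72) = -2.2439.
  D < 0, so the roots are the complex-conjugate pair z = (-b +/- i sqrt(-D)) / (2a) = 0.5074 +/- 1.1014i.
  For a conjugate pair |z|^2 = z * conj(z) = (product of roots) = c/a = 1/(0.68) = 1.470588, so |z| = sqrt(1.470588) = 1.2127 for both roots.
Moduli of all roots: 2.5000, 1.2127, 1.2127.
All moduli strictly greater than 1? Yes.
Verdict: Stationary.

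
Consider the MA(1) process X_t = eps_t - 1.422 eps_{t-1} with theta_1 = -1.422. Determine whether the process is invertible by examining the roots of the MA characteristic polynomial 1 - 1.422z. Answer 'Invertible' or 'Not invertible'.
\text{Not invertible}

The MA(q) characteristic polynomial is P(z) = 1 - 1.422z.
Invertibility requires all roots to lie outside the unit circle, i.e. |z| > 1 for every root.
This is linear in z: 1 + (-1.422) z = 0  =>  z = -1/(-1.422) = 0.703235,  |z| = 0.703235.
Moduli of all roots: 0.7032.
All moduli strictly greater than 1? No.
Verdict: Not invertible.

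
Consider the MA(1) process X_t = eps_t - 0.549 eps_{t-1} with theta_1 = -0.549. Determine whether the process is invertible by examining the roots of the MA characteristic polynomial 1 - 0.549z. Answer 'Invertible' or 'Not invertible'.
\text{Invertible}

The MA(q) characteristic polynomial is P(z) = 1 - 0.549z.
Invertibility requires all roots to lie outside the unit circle, i.e. |z| > 1 for every root.
This is linear in z: 1 + (-0.549) z = 0  =>  z = -1/(-0.549) = 1.821494,  |z| = 1.821494.
Moduli of all roots: 1.8215.
All moduli strictly greater than 1? Yes.
Verdict: Invertible.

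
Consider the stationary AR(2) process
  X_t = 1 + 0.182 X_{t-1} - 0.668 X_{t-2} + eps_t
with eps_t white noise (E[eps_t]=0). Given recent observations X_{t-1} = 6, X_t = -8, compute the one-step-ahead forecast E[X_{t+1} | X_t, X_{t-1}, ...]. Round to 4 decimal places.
E[X_{t+1} \mid \mathcal F_t] = -4.4640

For an AR(p) model X_t = c + sum_i phi_i X_{t-i} + eps_t, the
one-step-ahead conditional mean is
  E[X_{t+1} | X_t, ...] = c + sum_i phi_i X_{t+1-i}.
Substitute known values:
  E[X_{t+1} | ...] = 1 + (0.182) * (-8) + (-0.668) * (6)
                   = -4.4640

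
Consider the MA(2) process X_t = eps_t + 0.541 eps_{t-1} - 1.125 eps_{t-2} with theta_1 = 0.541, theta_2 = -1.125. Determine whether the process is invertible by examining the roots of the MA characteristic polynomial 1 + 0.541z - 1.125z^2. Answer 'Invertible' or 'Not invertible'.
\text{Not invertible}

The MA(q) characteristic polynomial is P(z) = 1 + 0.541z - 1.125z^2.
Invertibility requires all roots to lie outside the unit circle, i.e. |z| > 1 for every root.
Set 1 + (0.541) z + (-1.125) z^2 = 0, i.e. a z^2 + b z + c = 0 with a = -1.125, b = 0.541, c = 1.
Discriminant D = b^2 - 4ac = (0.541)^2 - 4*(-1.125)*1 = 0.292681 - (-4.5) = 4.792681.
D >= 0, so the roots are real: z = (-b +/- sqrt(D)) / (2a) = (-0.541 +/- 2.189219) / (-2.25).
  z_1 = (-0.541 + 2.189219) / (-2.25) = -0.7325,   |z_1| = 0.7325.
  z_2 = (-0.541 - 2.189219) / (-2.25) = 1.2134,   |z_2| = 1.2134.
Moduli of all roots: 0.7325, 1.2134.
All moduli strictly greater than 1? No.
Verdict: Not invertible.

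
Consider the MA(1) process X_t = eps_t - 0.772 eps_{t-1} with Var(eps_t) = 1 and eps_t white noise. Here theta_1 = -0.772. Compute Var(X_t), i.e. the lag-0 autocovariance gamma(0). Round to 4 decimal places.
\gamma(0) = 1.5960

For an MA(q) process X_t = eps_t + sum_i theta_i eps_{t-i} with
Var(eps_t) = sigma^2, the variance is
  gamma(0) = sigma^2 * (1 + sum_i theta_i^2).
  sum_i theta_i^2 = (-0.772)^2 = 0.595984.
  gamma(0) = 1 * (1 + 0.595984) = 1 * 1.595984 = 1.595984, which rounds to 1.5960.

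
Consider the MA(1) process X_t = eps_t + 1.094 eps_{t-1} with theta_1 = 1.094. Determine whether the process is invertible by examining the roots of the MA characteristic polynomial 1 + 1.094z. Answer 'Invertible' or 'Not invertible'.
\text{Not invertible}

The MA(q) characteristic polynomial is P(z) = 1 + 1.094z.
Invertibility requires all roots to lie outside the unit circle, i.e. |z| > 1 for every root.
This is linear in z: 1 + (1.094) z = 0  =>  z = -1/(1.094) = -0.914077,  |z| = 0.914077.
Moduli of all roots: 0.9141.
All moduli strictly greater than 1? No.
Verdict: Not invertible.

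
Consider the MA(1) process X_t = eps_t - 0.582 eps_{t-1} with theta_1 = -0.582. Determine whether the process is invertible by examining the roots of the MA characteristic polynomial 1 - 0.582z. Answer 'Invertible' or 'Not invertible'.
\text{Invertible}

The MA(q) characteristic polynomial is P(z) = 1 - 0.582z.
Invertibility requires all roots to lie outside the unit circle, i.e. |z| > 1 for every root.
This is linear in z: 1 + (-0.582) z = 0  =>  z = -1/(-0.582) = 1.718213,  |z| = 1.718213.
Moduli of all roots: 1.7182.
All moduli strictly greater than 1? Yes.
Verdict: Invertible.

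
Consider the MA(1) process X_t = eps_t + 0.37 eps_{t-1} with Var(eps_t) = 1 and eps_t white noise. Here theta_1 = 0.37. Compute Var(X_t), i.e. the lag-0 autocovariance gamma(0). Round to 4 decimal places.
\gamma(0) = 1.1369

For an MA(q) process X_t = eps_t + sum_i theta_i eps_{t-i} with
Var(eps_t) = sigma^2, the variance is
  gamma(0) = sigma^2 * (1 + sum_i theta_i^2).
  sum_i theta_i^2 = (0.37)^2 = 0.1369.
  gamma(0) = 1 * (1 + 0.1369) = 1 * 1.1369 = 1.1369.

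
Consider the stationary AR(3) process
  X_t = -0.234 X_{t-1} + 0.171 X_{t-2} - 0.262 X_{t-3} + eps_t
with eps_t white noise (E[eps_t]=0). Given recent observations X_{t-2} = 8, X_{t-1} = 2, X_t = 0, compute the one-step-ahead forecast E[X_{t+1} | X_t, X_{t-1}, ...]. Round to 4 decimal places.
E[X_{t+1} \mid \mathcal F_t] = -1.7540

For an AR(p) model X_t = c + sum_i phi_i X_{t-i} + eps_t, the
one-step-ahead conditional mean is
  E[X_{t+1} | X_t, ...] = c + sum_i phi_i X_{t+1-i}.
Substitute known values:
  E[X_{t+1} | ...] = (-0.234) * (0) + (0.171) * (2) + (-0.262) * (8)
                   = -1.7540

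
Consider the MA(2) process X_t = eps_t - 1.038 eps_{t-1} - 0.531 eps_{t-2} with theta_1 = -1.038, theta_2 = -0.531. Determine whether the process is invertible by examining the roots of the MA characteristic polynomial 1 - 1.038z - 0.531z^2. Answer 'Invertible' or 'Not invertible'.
\text{Not invertible}

The MA(q) characteristic polynomial is P(z) = 1 - 1.038z - 0.531z^2.
Invertibility requires all roots to lie outside the unit circle, i.e. |z| > 1 for every root.
Set 1 + (-1.038) z + (-0.531) z^2 = 0, i.e. a z^2 + b z + c = 0 with a = -0.531, b = -1.038, c = 1.
Discriminant D = b^2 - 4ac = (-1.038)^2 - 4*(-0.531)*1 = 1.077444 - (-2.124) = 3.201444.
D >= 0, so the roots are real: z = (-b +/- sqrt(D)) / (2a) = (1.038 +/- 1.789258) / (-1.062).
  z_1 = (1.038 + 1.789258) / (-1.062) = -2.6622,   |z_1| = 2.6622.
  z_2 = (1.038 - 1.789258) / (-1.062) = 0.7074,   |z_2| = 0.7074.
Moduli of all roots: 2.6622, 0.7074.
All moduli strictly greater than 1? No.
Verdict: Not invertible.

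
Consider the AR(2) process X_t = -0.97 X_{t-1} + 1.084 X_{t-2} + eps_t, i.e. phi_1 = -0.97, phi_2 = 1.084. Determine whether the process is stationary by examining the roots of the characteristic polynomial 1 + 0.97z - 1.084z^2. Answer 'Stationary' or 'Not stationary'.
\text{Not stationary}

The AR(p) characteristic polynomial is P(z) = 1 + 0.97z - 1.084z^2.
Stationarity requires all roots to lie outside the unit circle, i.e. |z| > 1 for every root.
Set 1 + (0.97) z + (-1.084) z^2 = 0, i.e. a z^2 + b z + c = 0 with a = -1.084, b = 0.97, c = 1.
Discriminant D = b^2 - 4ac = (0.97)^2 - 4*(-1.084)*1 = 0.9409 - (-4.336) = 5.2769.
D >= 0, so the roots are real: z = (-b +/- sqrt(D)) / (2a) = (-0.97 +/- 2.29715) / (-2.168).
  z_1 = (-0.97 + 2.29715) / (-2.168) = -0.6122,   |z_1| = 0.6122.
  z_2 = (-0.97 - 2.29715) / (-2.168) = 1.507,   |z_2| = 1.507.
Moduli of all roots: 0.6122, 1.5070.
All moduli strictly greater than 1? No.
Verdict: Not stationary.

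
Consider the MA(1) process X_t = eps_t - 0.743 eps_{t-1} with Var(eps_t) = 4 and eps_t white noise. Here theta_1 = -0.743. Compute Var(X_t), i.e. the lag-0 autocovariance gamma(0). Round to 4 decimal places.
\gamma(0) = 6.2082

For an MA(q) process X_t = eps_t + sum_i theta_i eps_{t-i} with
Var(eps_t) = sigma^2, the variance is
  gamma(0) = sigma^2 * (1 + sum_i theta_i^2).
  sum_i theta_i^2 = (-0.743)^2 = 0.552049.
  gamma(0) = 4 * (1 + 0.552049) = 4 * 1.552049 = 6.208196, which rounds to 6.2082.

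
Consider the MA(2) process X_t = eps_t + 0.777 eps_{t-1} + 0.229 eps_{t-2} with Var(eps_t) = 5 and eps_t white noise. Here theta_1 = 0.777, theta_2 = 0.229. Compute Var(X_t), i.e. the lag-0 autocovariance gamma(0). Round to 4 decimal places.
\gamma(0) = 8.2809

For an MA(q) process X_t = eps_t + sum_i theta_i eps_{t-i} with
Var(eps_t) = sigma^2, the variance is
  gamma(0) = sigma^2 * (1 + sum_i theta_i^2).
  sum_i theta_i^2 = (0.777)^2 + (0.229)^2 = 0.603729 + 0.052441 = 0.65617.
  gamma(0) = 5 * (1 + 0.65617) = 5 * 1.65617 = 8.28085, which rounds to 8.2809.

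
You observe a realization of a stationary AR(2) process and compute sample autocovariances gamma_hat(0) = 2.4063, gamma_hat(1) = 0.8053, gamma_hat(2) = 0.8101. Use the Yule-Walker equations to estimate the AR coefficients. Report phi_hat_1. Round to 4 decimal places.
\hat\phi_{1} = 0.2500

The Yule-Walker equations for an AR(p) process read, in matrix form,
  Gamma_p phi = r_p,   with   (Gamma_p)_{ij} = gamma(|i - j|),
                       (r_p)_i = gamma(i),   i,j = 1..p.
Substitute the sample gammas (Toeplitz matrix and right-hand side of size 2):
  Gamma_p = [[2.4063, 0.8053], [0.8053, 2.4063]]
  r_p     = [0.8053, 0.8101]
Written out:
  2.4063 phi_1 + 0.8053 phi_2 = 0.8053
  0.8053 phi_1 + 2.4063 phi_2 = 0.8101
Solve by Cramer's rule:
  det = gamma(0)^2 - gamma(1)^2 = (2.4063)^2 - (0.8053)^2 = 5.79027969 - 0.64850809 = 5.1417716
  phi_hat_1 = [gamma(1) gamma(0) - gamma(1) gamma(2)] / det = [(0.8053)(2.4063) - (0.8053)(0.8101)] / 5.1417716 = 1.28541986 / 5.1417716 = 0.25
  phi_hat_2 = [gamma(0) gamma(2) - gamma(1)^2] / det = [(2.4063)(0.8101) - (0.8053)^2] / 5.1417716 = 1.30083554 / 5.1417716 = 0.253
So phi_hat = [0.2500, 0.2530].
Therefore phi_hat_1 = 0.2500.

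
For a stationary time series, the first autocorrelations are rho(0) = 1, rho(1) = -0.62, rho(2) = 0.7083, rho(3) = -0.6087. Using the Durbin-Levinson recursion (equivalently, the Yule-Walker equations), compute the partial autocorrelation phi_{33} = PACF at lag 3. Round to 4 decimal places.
\phi_{33} = -0.1671

The PACF at lag k is phi_{kk}, the last component of the solution
to the Yule-Walker system G_k phi = r_k where
  (G_k)_{ij} = rho(|i - j|), (r_k)_i = rho(i), i,j = 1..k.
Equivalently, Durbin-Levinson gives phi_{kk} iteratively:
  phi_{11} = rho(1)
  phi_{kk} = [rho(k) - sum_{j=1..k-1} phi_{k-1,j} rho(k-j)]
            / [1 - sum_{j=1..k-1} phi_{k-1,j} rho(j)],
  phi_{k,j} = phi_{k-1,j} - phi_{kk} phi_{k-1,k-j},  j = 1..k-1.
Step k = 1:
  phi_11 = rho(1) = -0.62.
Step k = 2:
  phi_22 = [rho(2) - phi_11 rho(1)] / [1 - phi_11 rho(1)] = [0.7083 - (-0.62)(-0.62)] / [1 - (-0.62)(-0.62)]
         = 0.3239 / 0.6156 = 0.526153.
  Update: phi_21 = phi_11 - phi_22 phi_11 = -0.62 - (0.526153)(-0.62) = -0.293785.
Step k = 3:
  phi_33 = [rho(3) - phi_21 rho(2) - phi_22 rho(1)] / [1 - phi_21 rho(1) - phi_22 rho(2)]
    numerator   = -0.6087 - (-0.293785)(0.7083) - (0.526153)(-0.62) = -0.07439706
    denominator = 1 - (-0.293785)(-0.62) - (0.526153)(0.7083) = 0.44517893
  phi_33 = -0.07439706 / 0.44517893 = -0.1671.
Therefore phi_{33} = -0.1671.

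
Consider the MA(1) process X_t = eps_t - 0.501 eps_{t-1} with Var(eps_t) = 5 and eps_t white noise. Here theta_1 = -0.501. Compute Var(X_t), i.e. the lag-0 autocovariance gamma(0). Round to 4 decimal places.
\gamma(0) = 6.2550

For an MA(q) process X_t = eps_t + sum_i theta_i eps_{t-i} with
Var(eps_t) = sigma^2, the variance is
  gamma(0) = sigma^2 * (1 + sum_i theta_i^2).
  sum_i theta_i^2 = (-0.501)^2 = 0.251001.
  gamma(0) = 5 * (1 + 0.251001) = 5 * 1.251001 = 6.255005, which rounds to 6.2550.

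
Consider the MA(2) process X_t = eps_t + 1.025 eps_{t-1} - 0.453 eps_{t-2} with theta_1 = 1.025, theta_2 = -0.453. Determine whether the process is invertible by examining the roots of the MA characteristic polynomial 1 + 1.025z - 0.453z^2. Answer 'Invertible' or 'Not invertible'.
\text{Not invertible}

The MA(q) characteristic polynomial is P(z) = 1 + 1.025z - 0.453z^2.
Invertibility requires all roots to lie outside the unit circle, i.e. |z| > 1 for every root.
Set 1 + (1.025) z + (-0.453) z^2 = 0, i.e. a z^2 + b z + c = 0 with a = -0.453, b = 1.025, c = 1.
Discriminant D = b^2 - 4ac = (1.025)^2 - 4*(-0.453)*1 = 1.050625 - (-1.812) = 2.862625.
D >= 0, so the roots are real: z = (-b +/- sqrt(D)) / (2a) = (-1.025 +/- 1.691929) / (-0.906).
  z_1 = (-1.025 + 1.691929) / (-0.906) = -0.7361,   |z_1| = 0.7361.
  z_2 = (-1.025 - 1.691929) / (-0.906) = 2.9988,   |z_2| = 2.9988.
Moduli of all roots: 0.7361, 2.9988.
All moduli strictly greater than 1? No.
Verdict: Not invertible.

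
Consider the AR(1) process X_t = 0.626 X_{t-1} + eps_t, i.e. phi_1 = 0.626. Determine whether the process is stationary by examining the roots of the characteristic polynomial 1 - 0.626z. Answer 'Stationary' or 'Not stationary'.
\text{Stationary}

The AR(p) characteristic polynomial is P(z) = 1 - 0.626z.
Stationarity requires all roots to lie outside the unit circle, i.e. |z| > 1 for every root.
This is linear in z: 1 + (-0.626) z = 0  =>  z = -1/(-0.626) = 1.597444,  |z| = 1.597444.
Moduli of all roots: 1.5974.
All moduli strictly greater than 1? Yes.
Verdict: Stationary.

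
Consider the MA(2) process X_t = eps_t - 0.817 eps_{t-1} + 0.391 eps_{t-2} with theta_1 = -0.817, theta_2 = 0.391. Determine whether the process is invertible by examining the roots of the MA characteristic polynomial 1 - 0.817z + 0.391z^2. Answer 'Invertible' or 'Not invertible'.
\text{Invertible}

The MA(q) characteristic polynomial is P(z) = 1 - 0.817z + 0.391z^2.
Invertibility requires all roots to lie outside the unit circle, i.e. |z| > 1 for every root.
Set 1 + (-0.817) z + (0.391) z^2 = 0, i.e. a z^2 + b z + c = 0 with a = 0.391, b = -0.817, c = 1.
Discriminant D = b^2 - 4ac = (-0.817)^2 - 4*(0.391)*1 = 0.667489 - (1.564) = -0.896511.
D < 0, so the roots are the complex-conjugate pair z = (-b +/- i sqrt(-D)) / (2a) = 1.0448 +/- 1.2108i.
For a conjugate pair |z|^2 = z * conj(z) = (product of roots) = c/a = 1/(0.391) = 2.557545, so |z| = sqrt(2.557545) = 1.5992 for both roots.
Moduli of all roots: 1.5992, 1.5992.
All moduli strictly greater than 1? Yes.
Verdict: Invertible.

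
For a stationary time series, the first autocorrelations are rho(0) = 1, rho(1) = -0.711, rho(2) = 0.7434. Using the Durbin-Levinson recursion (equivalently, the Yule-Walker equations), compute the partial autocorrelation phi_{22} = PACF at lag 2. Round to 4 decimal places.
\phi_{22} = 0.4811

The PACF at lag k is phi_{kk}, the last component of the solution
to the Yule-Walker system G_k phi = r_k where
  (G_k)_{ij} = rho(|i - j|), (r_k)_i = rho(i), i,j = 1..k.
Equivalently, Durbin-Levinson gives phi_{kk} iteratively:
  phi_{11} = rho(1)
  phi_{kk} = [rho(k) - sum_{j=1..k-1} phi_{k-1,j} rho(k-j)]
            / [1 - sum_{j=1..k-1} phi_{k-1,j} rho(j)],
  phi_{k,j} = phi_{k-1,j} - phi_{kk} phi_{k-1,k-j},  j = 1..k-1.
Step k = 1:
  phi_11 = rho(1) = -0.711.
Step k = 2:
  phi_22 = [rho(2) - phi_11 rho(1)] / [1 - phi_11 rho(1)] = [0.7434 - (-0.711)(-0.711)] / [1 - (-0.711)(-0.711)]
         = 0.237879 / 0.494479 = 0.4811.
Therefore phi_{22} = 0.4811.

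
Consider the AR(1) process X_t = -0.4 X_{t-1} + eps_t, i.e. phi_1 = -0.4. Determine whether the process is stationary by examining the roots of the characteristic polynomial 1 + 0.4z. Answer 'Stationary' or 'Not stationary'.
\text{Stationary}

The AR(p) characteristic polynomial is P(z) = 1 + 0.4z.
Stationarity requires all roots to lie outside the unit circle, i.e. |z| > 1 for every root.
This is linear in z: 1 + (0.4) z = 0  =>  z = -1/(0.4) = -2.5,  |z| = 2.5.
Moduli of all roots: 2.5000.
All moduli strictly greater than 1? Yes.
Verdict: Stationary.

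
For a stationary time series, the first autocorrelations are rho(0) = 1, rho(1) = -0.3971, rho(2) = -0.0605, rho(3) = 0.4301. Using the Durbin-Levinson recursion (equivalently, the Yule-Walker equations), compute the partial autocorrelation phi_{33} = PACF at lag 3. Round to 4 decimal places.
\phi_{33} = 0.3779

The PACF at lag k is phi_{kk}, the last component of the solution
to the Yule-Walker system G_k phi = r_k where
  (G_k)_{ij} = rho(|i - j|), (r_k)_i = rho(i), i,j = 1..k.
Equivalently, Durbin-Levinson gives phi_{kk} iteratively:
  phi_{11} = rho(1)
  phi_{kk} = [rho(k) - sum_{j=1..k-1} phi_{k-1,j} rho(k-j)]
            / [1 - sum_{j=1..k-1} phi_{k-1,j} rho(j)],
  phi_{k,j} = phi_{k-1,j} - phi_{kk} phi_{k-1,k-j},  j = 1..k-1.
Step k = 1:
  phi_11 = rho(1) = -0.3971.
Step k = 2:
  phi_22 = [rho(2) - phi_11 rho(1)] / [1 - phi_11 rho(1)] = [-0.0605 - (-0.3971)(-0.3971)] / [1 - (-0.3971)(-0.3971)]
         = -0.21818841 / 0.84231159 = -0.259035.
  Update: phi_21 = phi_11 - phi_22 phi_11 = -0.3971 - (-0.259035)(-0.3971) = -0.499963.
Step k = 3:
  phi_33 = [rho(3) - phi_21 rho(2) - phi_22 rho(1)] / [1 - phi_21 rho(1) - phi_22 rho(2)]
    numerator   = 0.4301 - (-0.499963)(-0.0605) - (-0.259035)(-0.3971) = 0.29698934
    denominator = 1 - (-0.499963)(-0.3971) - (-0.259035)(-0.0605) = 0.7857931
  phi_33 = 0.29698934 / 0.7857931 = 0.3779.
Therefore phi_{33} = 0.3779.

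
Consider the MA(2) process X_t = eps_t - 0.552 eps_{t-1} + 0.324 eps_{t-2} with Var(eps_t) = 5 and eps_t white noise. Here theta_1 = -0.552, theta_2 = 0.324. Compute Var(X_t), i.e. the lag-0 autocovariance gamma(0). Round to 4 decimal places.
\gamma(0) = 7.0484

For an MA(q) process X_t = eps_t + sum_i theta_i eps_{t-i} with
Var(eps_t) = sigma^2, the variance is
  gamma(0) = sigma^2 * (1 + sum_i theta_i^2).
  sum_i theta_i^2 = (-0.552)^2 + (0.324)^2 = 0.304704 + 0.104976 = 0.40968.
  gamma(0) = 5 * (1 + 0.40968) = 5 * 1.40968 = 7.0484.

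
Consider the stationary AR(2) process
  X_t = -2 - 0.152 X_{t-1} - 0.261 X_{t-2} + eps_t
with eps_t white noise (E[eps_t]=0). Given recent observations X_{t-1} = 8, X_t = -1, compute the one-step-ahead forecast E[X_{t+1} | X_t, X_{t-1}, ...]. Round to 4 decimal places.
E[X_{t+1} \mid \mathcal F_t] = -3.9360

For an AR(p) model X_t = c + sum_i phi_i X_{t-i} + eps_t, the
one-step-ahead conditional mean is
  E[X_{t+1} | X_t, ...] = c + sum_i phi_i X_{t+1-i}.
Substitute known values:
  E[X_{t+1} | ...] = -2 + (-0.152) * (-1) + (-0.261) * (8)
                   = -3.9360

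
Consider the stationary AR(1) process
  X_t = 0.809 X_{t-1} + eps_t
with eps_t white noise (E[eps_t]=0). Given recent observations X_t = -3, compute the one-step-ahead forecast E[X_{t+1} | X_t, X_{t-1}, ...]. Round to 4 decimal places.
E[X_{t+1} \mid \mathcal F_t] = -2.4270

For an AR(p) model X_t = c + sum_i phi_i X_{t-i} + eps_t, the
one-step-ahead conditional mean is
  E[X_{t+1} | X_t, ...] = c + sum_i phi_i X_{t+1-i}.
Substitute known values:
  E[X_{t+1} | ...] = (0.809) * (-3)
                   = -2.4270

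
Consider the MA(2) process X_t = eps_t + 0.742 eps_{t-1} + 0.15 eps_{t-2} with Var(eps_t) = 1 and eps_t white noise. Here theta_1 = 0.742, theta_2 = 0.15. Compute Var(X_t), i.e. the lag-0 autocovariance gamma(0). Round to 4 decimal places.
\gamma(0) = 1.5731

For an MA(q) process X_t = eps_t + sum_i theta_i eps_{t-i} with
Var(eps_t) = sigma^2, the variance is
  gamma(0) = sigma^2 * (1 + sum_i theta_i^2).
  sum_i theta_i^2 = (0.742)^2 + (0.15)^2 = 0.550564 + 0.0225 = 0.573064.
  gamma(0) = 1 * (1 + 0.573064) = 1 * 1.573064 = 1.573064, which rounds to 1.5731.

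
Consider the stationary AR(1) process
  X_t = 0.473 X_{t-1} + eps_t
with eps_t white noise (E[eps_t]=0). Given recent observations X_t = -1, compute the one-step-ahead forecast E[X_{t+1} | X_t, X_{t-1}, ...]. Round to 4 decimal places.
E[X_{t+1} \mid \mathcal F_t] = -0.4730

For an AR(p) model X_t = c + sum_i phi_i X_{t-i} + eps_t, the
one-step-ahead conditional mean is
  E[X_{t+1} | X_t, ...] = c + sum_i phi_i X_{t+1-i}.
Substitute known values:
  E[X_{t+1} | ...] = (0.473) * (-1)
                   = -0.4730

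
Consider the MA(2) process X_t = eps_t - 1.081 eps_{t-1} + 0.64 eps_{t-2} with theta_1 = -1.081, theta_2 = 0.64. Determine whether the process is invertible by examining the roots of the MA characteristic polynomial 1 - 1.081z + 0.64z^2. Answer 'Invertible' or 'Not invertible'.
\text{Invertible}

The MA(q) characteristic polynomial is P(z) = 1 - 1.081z + 0.64z^2.
Invertibility requires all roots to lie outside the unit circle, i.e. |z| > 1 for every root.
Set 1 + (-1.081) z + (0.64) z^2 = 0, i.e. a z^2 + b z + c = 0 with a = 0.64, b = -1.081, c = 1.
Discriminant D = b^2 - 4ac = (-1.081)^2 - 4*(0.64)*1 = 1.168561 - (2.56) = -1.391439.
D < 0, so the roots are the complex-conjugate pair z = (-b +/- i sqrt(-D)) / (2a) = 0.8445 +/- 0.9216i.
For a conjugate pair |z|^2 = z * conj(z) = (product of roots) = c/a = 1/(0.64) = 1.5625, so |z| = sqrt(1.5625) = 1.25 for both roots.
Moduli of all roots: 1.2500, 1.2500.
All moduli strictly greater than 1? Yes.
Verdict: Invertible.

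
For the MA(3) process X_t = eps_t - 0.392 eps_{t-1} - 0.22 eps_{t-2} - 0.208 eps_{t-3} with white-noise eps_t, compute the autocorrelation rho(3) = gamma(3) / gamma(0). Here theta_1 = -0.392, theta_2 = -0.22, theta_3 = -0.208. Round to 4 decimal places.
\rho(3) = -0.1670

For an MA(q) process with theta_0 = 1, the autocovariance is
  gamma(k) = sigma^2 * sum_{i=0..q-k} theta_i * theta_{i+k},
and rho(k) = gamma(k) / gamma(0). Sigma^2 cancels.
  numerator   = (1)*(-0.208) = -0.208.
  denominator = (1)^2 + (-0.392)^2 + (-0.22)^2 + (-0.208)^2 = 1.245328.
  rho(3) = -0.208 / 1.245328 = -0.1670.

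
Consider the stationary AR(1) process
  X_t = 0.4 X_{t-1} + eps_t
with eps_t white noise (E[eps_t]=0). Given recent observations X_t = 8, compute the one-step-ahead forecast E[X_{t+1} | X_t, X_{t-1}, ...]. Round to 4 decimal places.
E[X_{t+1} \mid \mathcal F_t] = 3.2000

For an AR(p) model X_t = c + sum_i phi_i X_{t-i} + eps_t, the
one-step-ahead conditional mean is
  E[X_{t+1} | X_t, ...] = c + sum_i phi_i X_{t+1-i}.
Substitute known values:
  E[X_{t+1} | ...] = (0.4) * (8)
                   = 3.2000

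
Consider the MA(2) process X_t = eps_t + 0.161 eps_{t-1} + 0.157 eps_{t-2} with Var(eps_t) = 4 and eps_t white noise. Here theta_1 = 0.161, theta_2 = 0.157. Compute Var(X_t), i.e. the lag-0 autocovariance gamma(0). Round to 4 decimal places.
\gamma(0) = 4.2023

For an MA(q) process X_t = eps_t + sum_i theta_i eps_{t-i} with
Var(eps_t) = sigma^2, the variance is
  gamma(0) = sigma^2 * (1 + sum_i theta_i^2).
  sum_i theta_i^2 = (0.161)^2 + (0.157)^2 = 0.025921 + 0.024649 = 0.05057.
  gamma(0) = 4 * (1 + 0.05057) = 4 * 1.05057 = 4.20228, which rounds to 4.2023.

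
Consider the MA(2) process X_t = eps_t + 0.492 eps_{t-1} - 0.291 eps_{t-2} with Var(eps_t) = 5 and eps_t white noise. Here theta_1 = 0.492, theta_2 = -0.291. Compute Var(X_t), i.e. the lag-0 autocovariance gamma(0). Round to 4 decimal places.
\gamma(0) = 6.6337

For an MA(q) process X_t = eps_t + sum_i theta_i eps_{t-i} with
Var(eps_t) = sigma^2, the variance is
  gamma(0) = sigma^2 * (1 + sum_i theta_i^2).
  sum_i theta_i^2 = (0.492)^2 + (-0.291)^2 = 0.242064 + 0.084681 = 0.326745.
  gamma(0) = 5 * (1 + 0.326745) = 5 * 1.326745 = 6.633725, which rounds to 6.6337.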